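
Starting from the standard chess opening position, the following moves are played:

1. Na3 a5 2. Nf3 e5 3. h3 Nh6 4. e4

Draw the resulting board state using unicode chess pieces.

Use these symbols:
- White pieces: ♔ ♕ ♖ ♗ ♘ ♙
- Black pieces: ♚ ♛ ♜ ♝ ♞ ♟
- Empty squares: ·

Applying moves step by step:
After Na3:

♜ ♞ ♝ ♛ ♚ ♝ ♞ ♜
♟ ♟ ♟ ♟ ♟ ♟ ♟ ♟
· · · · · · · ·
· · · · · · · ·
· · · · · · · ·
♘ · · · · · · ·
♙ ♙ ♙ ♙ ♙ ♙ ♙ ♙
♖ · ♗ ♕ ♔ ♗ ♘ ♖


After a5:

♜ ♞ ♝ ♛ ♚ ♝ ♞ ♜
· ♟ ♟ ♟ ♟ ♟ ♟ ♟
· · · · · · · ·
♟ · · · · · · ·
· · · · · · · ·
♘ · · · · · · ·
♙ ♙ ♙ ♙ ♙ ♙ ♙ ♙
♖ · ♗ ♕ ♔ ♗ ♘ ♖


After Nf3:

♜ ♞ ♝ ♛ ♚ ♝ ♞ ♜
· ♟ ♟ ♟ ♟ ♟ ♟ ♟
· · · · · · · ·
♟ · · · · · · ·
· · · · · · · ·
♘ · · · · ♘ · ·
♙ ♙ ♙ ♙ ♙ ♙ ♙ ♙
♖ · ♗ ♕ ♔ ♗ · ♖


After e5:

♜ ♞ ♝ ♛ ♚ ♝ ♞ ♜
· ♟ ♟ ♟ · ♟ ♟ ♟
· · · · · · · ·
♟ · · · ♟ · · ·
· · · · · · · ·
♘ · · · · ♘ · ·
♙ ♙ ♙ ♙ ♙ ♙ ♙ ♙
♖ · ♗ ♕ ♔ ♗ · ♖


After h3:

♜ ♞ ♝ ♛ ♚ ♝ ♞ ♜
· ♟ ♟ ♟ · ♟ ♟ ♟
· · · · · · · ·
♟ · · · ♟ · · ·
· · · · · · · ·
♘ · · · · ♘ · ♙
♙ ♙ ♙ ♙ ♙ ♙ ♙ ·
♖ · ♗ ♕ ♔ ♗ · ♖


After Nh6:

♜ ♞ ♝ ♛ ♚ ♝ · ♜
· ♟ ♟ ♟ · ♟ ♟ ♟
· · · · · · · ♞
♟ · · · ♟ · · ·
· · · · · · · ·
♘ · · · · ♘ · ♙
♙ ♙ ♙ ♙ ♙ ♙ ♙ ·
♖ · ♗ ♕ ♔ ♗ · ♖


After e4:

♜ ♞ ♝ ♛ ♚ ♝ · ♜
· ♟ ♟ ♟ · ♟ ♟ ♟
· · · · · · · ♞
♟ · · · ♟ · · ·
· · · · ♙ · · ·
♘ · · · · ♘ · ♙
♙ ♙ ♙ ♙ · ♙ ♙ ·
♖ · ♗ ♕ ♔ ♗ · ♖



  a b c d e f g h
  ─────────────────
8│♜ ♞ ♝ ♛ ♚ ♝ · ♜│8
7│· ♟ ♟ ♟ · ♟ ♟ ♟│7
6│· · · · · · · ♞│6
5│♟ · · · ♟ · · ·│5
4│· · · · ♙ · · ·│4
3│♘ · · · · ♘ · ♙│3
2│♙ ♙ ♙ ♙ · ♙ ♙ ·│2
1│♖ · ♗ ♕ ♔ ♗ · ♖│1
  ─────────────────
  a b c d e f g h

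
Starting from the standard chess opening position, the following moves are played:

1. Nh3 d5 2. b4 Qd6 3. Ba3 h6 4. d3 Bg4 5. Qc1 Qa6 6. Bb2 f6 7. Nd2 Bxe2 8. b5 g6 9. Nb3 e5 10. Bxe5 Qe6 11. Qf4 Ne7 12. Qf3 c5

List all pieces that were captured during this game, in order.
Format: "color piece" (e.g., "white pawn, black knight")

Tracking captures:
  Bxe2: captured white pawn
  Bxe5: captured black pawn

white pawn, black pawn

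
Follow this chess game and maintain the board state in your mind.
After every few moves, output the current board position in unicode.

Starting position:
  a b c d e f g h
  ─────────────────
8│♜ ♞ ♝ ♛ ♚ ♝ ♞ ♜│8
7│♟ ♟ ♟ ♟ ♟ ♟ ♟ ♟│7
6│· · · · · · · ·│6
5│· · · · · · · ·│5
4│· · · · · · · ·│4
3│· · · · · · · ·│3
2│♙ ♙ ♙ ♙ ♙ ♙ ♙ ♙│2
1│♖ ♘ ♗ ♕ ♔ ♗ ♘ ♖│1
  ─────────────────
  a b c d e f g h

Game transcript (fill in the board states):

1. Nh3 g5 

  a b c d e f g h
  ─────────────────
8│♜ ♞ ♝ ♛ ♚ ♝ ♞ ♜│8
7│♟ ♟ ♟ ♟ ♟ ♟ · ♟│7
6│· · · · · · · ·│6
5│· · · · · · ♟ ·│5
4│· · · · · · · ·│4
3│· · · · · · · ♘│3
2│♙ ♙ ♙ ♙ ♙ ♙ ♙ ♙│2
1│♖ ♘ ♗ ♕ ♔ ♗ · ♖│1
  ─────────────────
  a b c d e f g h

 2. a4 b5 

  a b c d e f g h
  ─────────────────
8│♜ ♞ ♝ ♛ ♚ ♝ ♞ ♜│8
7│♟ · ♟ ♟ ♟ ♟ · ♟│7
6│· · · · · · · ·│6
5│· ♟ · · · · ♟ ·│5
4│♙ · · · · · · ·│4
3│· · · · · · · ♘│3
2│· ♙ ♙ ♙ ♙ ♙ ♙ ♙│2
1│♖ ♘ ♗ ♕ ♔ ♗ · ♖│1
  ─────────────────
  a b c d e f g h

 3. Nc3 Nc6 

  a b c d e f g h
  ─────────────────
8│♜ · ♝ ♛ ♚ ♝ ♞ ♜│8
7│♟ · ♟ ♟ ♟ ♟ · ♟│7
6│· · ♞ · · · · ·│6
5│· ♟ · · · · ♟ ·│5
4│♙ · · · · · · ·│4
3│· · ♘ · · · · ♘│3
2│· ♙ ♙ ♙ ♙ ♙ ♙ ♙│2
1│♖ · ♗ ♕ ♔ ♗ · ♖│1
  ─────────────────
  a b c d e f g h

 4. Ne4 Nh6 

  a b c d e f g h
  ─────────────────
8│♜ · ♝ ♛ ♚ ♝ · ♜│8
7│♟ · ♟ ♟ ♟ ♟ · ♟│7
6│· · ♞ · · · · ♞│6
5│· ♟ · · · · ♟ ·│5
4│♙ · · · ♘ · · ·│4
3│· · · · · · · ♘│3
2│· ♙ ♙ ♙ ♙ ♙ ♙ ♙│2
1│♖ · ♗ ♕ ♔ ♗ · ♖│1
  ─────────────────
  a b c d e f g h

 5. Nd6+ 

  a b c d e f g h
  ─────────────────
8│♜ · ♝ ♛ ♚ ♝ · ♜│8
7│♟ · ♟ ♟ ♟ ♟ · ♟│7
6│· · ♞ ♘ · · · ♞│6
5│· ♟ · · · · ♟ ·│5
4│♙ · · · · · · ·│4
3│· · · · · · · ♘│3
2│· ♙ ♙ ♙ ♙ ♙ ♙ ♙│2
1│♖ · ♗ ♕ ♔ ♗ · ♖│1
  ─────────────────
  a b c d e f g h


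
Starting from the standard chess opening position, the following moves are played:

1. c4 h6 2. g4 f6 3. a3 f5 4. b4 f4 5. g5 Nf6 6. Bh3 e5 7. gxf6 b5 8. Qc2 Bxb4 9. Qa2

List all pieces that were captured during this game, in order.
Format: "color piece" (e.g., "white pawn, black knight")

Tracking captures:
  gxf6: captured black knight
  Bxb4: captured white pawn

black knight, white pawn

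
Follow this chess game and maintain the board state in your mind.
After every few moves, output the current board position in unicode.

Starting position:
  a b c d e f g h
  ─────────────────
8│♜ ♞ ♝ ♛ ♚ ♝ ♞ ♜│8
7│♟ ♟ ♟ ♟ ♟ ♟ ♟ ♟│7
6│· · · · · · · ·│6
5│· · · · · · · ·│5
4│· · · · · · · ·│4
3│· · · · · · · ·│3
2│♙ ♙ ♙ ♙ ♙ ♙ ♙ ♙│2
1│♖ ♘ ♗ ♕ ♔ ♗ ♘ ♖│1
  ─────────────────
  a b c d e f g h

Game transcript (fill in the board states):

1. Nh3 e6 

  a b c d e f g h
  ─────────────────
8│♜ ♞ ♝ ♛ ♚ ♝ ♞ ♜│8
7│♟ ♟ ♟ ♟ · ♟ ♟ ♟│7
6│· · · · ♟ · · ·│6
5│· · · · · · · ·│5
4│· · · · · · · ·│4
3│· · · · · · · ♘│3
2│♙ ♙ ♙ ♙ ♙ ♙ ♙ ♙│2
1│♖ ♘ ♗ ♕ ♔ ♗ · ♖│1
  ─────────────────
  a b c d e f g h

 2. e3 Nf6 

  a b c d e f g h
  ─────────────────
8│♜ ♞ ♝ ♛ ♚ ♝ · ♜│8
7│♟ ♟ ♟ ♟ · ♟ ♟ ♟│7
6│· · · · ♟ ♞ · ·│6
5│· · · · · · · ·│5
4│· · · · · · · ·│4
3│· · · · ♙ · · ♘│3
2│♙ ♙ ♙ ♙ · ♙ ♙ ♙│2
1│♖ ♘ ♗ ♕ ♔ ♗ · ♖│1
  ─────────────────
  a b c d e f g h

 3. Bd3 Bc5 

  a b c d e f g h
  ─────────────────
8│♜ ♞ ♝ ♛ ♚ · · ♜│8
7│♟ ♟ ♟ ♟ · ♟ ♟ ♟│7
6│· · · · ♟ ♞ · ·│6
5│· · ♝ · · · · ·│5
4│· · · · · · · ·│4
3│· · · ♗ ♙ · · ♘│3
2│♙ ♙ ♙ ♙ · ♙ ♙ ♙│2
1│♖ ♘ ♗ ♕ ♔ · · ♖│1
  ─────────────────
  a b c d e f g h



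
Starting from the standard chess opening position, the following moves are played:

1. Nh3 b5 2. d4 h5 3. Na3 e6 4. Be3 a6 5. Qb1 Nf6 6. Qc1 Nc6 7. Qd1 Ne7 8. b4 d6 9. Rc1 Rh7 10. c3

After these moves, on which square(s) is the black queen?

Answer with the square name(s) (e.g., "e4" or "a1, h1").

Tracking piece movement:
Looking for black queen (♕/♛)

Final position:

  a b c d e f g h
  ─────────────────
8│♜ · ♝ ♛ ♚ ♝ · ·│8
7│· · ♟ · ♞ ♟ ♟ ♜│7
6│♟ · · ♟ ♟ ♞ · ·│6
5│· ♟ · · · · · ♟│5
4│· ♙ · ♙ · · · ·│4
3│♘ · ♙ · ♗ · · ♘│3
2│♙ · · · ♙ ♙ ♙ ♙│2
1│· · ♖ ♕ ♔ ♗ · ♖│1
  ─────────────────
  a b c d e f g h


d8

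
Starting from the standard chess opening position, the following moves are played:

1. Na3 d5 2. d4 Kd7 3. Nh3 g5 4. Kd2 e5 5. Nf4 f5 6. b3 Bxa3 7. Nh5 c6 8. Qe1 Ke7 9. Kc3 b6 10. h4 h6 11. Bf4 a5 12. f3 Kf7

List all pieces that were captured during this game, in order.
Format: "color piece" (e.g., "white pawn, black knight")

Tracking captures:
  Bxa3: captured white knight

white knight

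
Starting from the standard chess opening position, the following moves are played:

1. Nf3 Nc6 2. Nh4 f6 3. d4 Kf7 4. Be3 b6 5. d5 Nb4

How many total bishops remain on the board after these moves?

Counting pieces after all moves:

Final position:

  a b c d e f g h
  ─────────────────
8│♜ · ♝ ♛ · ♝ ♞ ♜│8
7│♟ · ♟ ♟ ♟ ♚ ♟ ♟│7
6│· ♟ · · · ♟ · ·│6
5│· · · ♙ · · · ·│5
4│· ♞ · · · · · ♘│4
3│· · · · ♗ · · ·│3
2│♙ ♙ ♙ · ♙ ♙ ♙ ♙│2
1│♖ ♘ · ♕ ♔ ♗ · ♖│1
  ─────────────────
  a b c d e f g h


4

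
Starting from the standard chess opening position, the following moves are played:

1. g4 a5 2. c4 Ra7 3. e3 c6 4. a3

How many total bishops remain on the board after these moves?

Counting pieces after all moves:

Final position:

  a b c d e f g h
  ─────────────────
8│· ♞ ♝ ♛ ♚ ♝ ♞ ♜│8
7│♜ ♟ · ♟ ♟ ♟ ♟ ♟│7
6│· · ♟ · · · · ·│6
5│♟ · · · · · · ·│5
4│· · ♙ · · · ♙ ·│4
3│♙ · · · ♙ · · ·│3
2│· ♙ · ♙ · ♙ · ♙│2
1│♖ ♘ ♗ ♕ ♔ ♗ ♘ ♖│1
  ─────────────────
  a b c d e f g h


4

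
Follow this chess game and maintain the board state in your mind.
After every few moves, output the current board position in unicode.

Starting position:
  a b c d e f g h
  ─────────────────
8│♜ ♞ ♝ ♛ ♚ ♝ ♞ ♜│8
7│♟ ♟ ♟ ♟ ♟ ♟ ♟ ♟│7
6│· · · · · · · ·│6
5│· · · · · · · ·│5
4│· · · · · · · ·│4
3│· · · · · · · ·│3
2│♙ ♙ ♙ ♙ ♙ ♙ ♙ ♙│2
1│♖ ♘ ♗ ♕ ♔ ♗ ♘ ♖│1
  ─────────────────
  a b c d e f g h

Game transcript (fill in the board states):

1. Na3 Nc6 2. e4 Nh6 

  a b c d e f g h
  ─────────────────
8│♜ · ♝ ♛ ♚ ♝ · ♜│8
7│♟ ♟ ♟ ♟ ♟ ♟ ♟ ♟│7
6│· · ♞ · · · · ♞│6
5│· · · · · · · ·│5
4│· · · · ♙ · · ·│4
3│♘ · · · · · · ·│3
2│♙ ♙ ♙ ♙ · ♙ ♙ ♙│2
1│♖ · ♗ ♕ ♔ ♗ ♘ ♖│1
  ─────────────────
  a b c d e f g h

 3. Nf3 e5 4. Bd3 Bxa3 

  a b c d e f g h
  ─────────────────
8│♜ · ♝ ♛ ♚ · · ♜│8
7│♟ ♟ ♟ ♟ · ♟ ♟ ♟│7
6│· · ♞ · · · · ♞│6
5│· · · · ♟ · · ·│5
4│· · · · ♙ · · ·│4
3│♝ · · ♗ · ♘ · ·│3
2│♙ ♙ ♙ ♙ · ♙ ♙ ♙│2
1│♖ · ♗ ♕ ♔ · · ♖│1
  ─────────────────
  a b c d e f g h

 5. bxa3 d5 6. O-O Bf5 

  a b c d e f g h
  ─────────────────
8│♜ · · ♛ ♚ · · ♜│8
7│♟ ♟ ♟ · · ♟ ♟ ♟│7
6│· · ♞ · · · · ♞│6
5│· · · ♟ ♟ ♝ · ·│5
4│· · · · ♙ · · ·│4
3│♙ · · ♗ · ♘ · ·│3
2│♙ · ♙ ♙ · ♙ ♙ ♙│2
1│♖ · ♗ ♕ · ♖ ♔ ·│1
  ─────────────────
  a b c d e f g h

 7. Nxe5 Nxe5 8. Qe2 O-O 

  a b c d e f g h
  ─────────────────
8│♜ · · ♛ · ♜ ♚ ·│8
7│♟ ♟ ♟ · · ♟ ♟ ♟│7
6│· · · · · · · ♞│6
5│· · · ♟ ♞ ♝ · ·│5
4│· · · · ♙ · · ·│4
3│♙ · · ♗ · · · ·│3
2│♙ · ♙ ♙ ♕ ♙ ♙ ♙│2
1│♖ · ♗ · · ♖ ♔ ·│1
  ─────────────────
  a b c d e f g h



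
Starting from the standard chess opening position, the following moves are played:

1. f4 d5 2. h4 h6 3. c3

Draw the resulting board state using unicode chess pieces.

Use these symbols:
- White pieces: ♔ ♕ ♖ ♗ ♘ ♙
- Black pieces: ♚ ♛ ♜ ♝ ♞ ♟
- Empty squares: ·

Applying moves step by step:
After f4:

♜ ♞ ♝ ♛ ♚ ♝ ♞ ♜
♟ ♟ ♟ ♟ ♟ ♟ ♟ ♟
· · · · · · · ·
· · · · · · · ·
· · · · · ♙ · ·
· · · · · · · ·
♙ ♙ ♙ ♙ ♙ · ♙ ♙
♖ ♘ ♗ ♕ ♔ ♗ ♘ ♖


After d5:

♜ ♞ ♝ ♛ ♚ ♝ ♞ ♜
♟ ♟ ♟ · ♟ ♟ ♟ ♟
· · · · · · · ·
· · · ♟ · · · ·
· · · · · ♙ · ·
· · · · · · · ·
♙ ♙ ♙ ♙ ♙ · ♙ ♙
♖ ♘ ♗ ♕ ♔ ♗ ♘ ♖


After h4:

♜ ♞ ♝ ♛ ♚ ♝ ♞ ♜
♟ ♟ ♟ · ♟ ♟ ♟ ♟
· · · · · · · ·
· · · ♟ · · · ·
· · · · · ♙ · ♙
· · · · · · · ·
♙ ♙ ♙ ♙ ♙ · ♙ ·
♖ ♘ ♗ ♕ ♔ ♗ ♘ ♖


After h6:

♜ ♞ ♝ ♛ ♚ ♝ ♞ ♜
♟ ♟ ♟ · ♟ ♟ ♟ ·
· · · · · · · ♟
· · · ♟ · · · ·
· · · · · ♙ · ♙
· · · · · · · ·
♙ ♙ ♙ ♙ ♙ · ♙ ·
♖ ♘ ♗ ♕ ♔ ♗ ♘ ♖


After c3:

♜ ♞ ♝ ♛ ♚ ♝ ♞ ♜
♟ ♟ ♟ · ♟ ♟ ♟ ·
· · · · · · · ♟
· · · ♟ · · · ·
· · · · · ♙ · ♙
· · ♙ · · · · ·
♙ ♙ · ♙ ♙ · ♙ ·
♖ ♘ ♗ ♕ ♔ ♗ ♘ ♖



  a b c d e f g h
  ─────────────────
8│♜ ♞ ♝ ♛ ♚ ♝ ♞ ♜│8
7│♟ ♟ ♟ · ♟ ♟ ♟ ·│7
6│· · · · · · · ♟│6
5│· · · ♟ · · · ·│5
4│· · · · · ♙ · ♙│4
3│· · ♙ · · · · ·│3
2│♙ ♙ · ♙ ♙ · ♙ ·│2
1│♖ ♘ ♗ ♕ ♔ ♗ ♘ ♖│1
  ─────────────────
  a b c d e f g h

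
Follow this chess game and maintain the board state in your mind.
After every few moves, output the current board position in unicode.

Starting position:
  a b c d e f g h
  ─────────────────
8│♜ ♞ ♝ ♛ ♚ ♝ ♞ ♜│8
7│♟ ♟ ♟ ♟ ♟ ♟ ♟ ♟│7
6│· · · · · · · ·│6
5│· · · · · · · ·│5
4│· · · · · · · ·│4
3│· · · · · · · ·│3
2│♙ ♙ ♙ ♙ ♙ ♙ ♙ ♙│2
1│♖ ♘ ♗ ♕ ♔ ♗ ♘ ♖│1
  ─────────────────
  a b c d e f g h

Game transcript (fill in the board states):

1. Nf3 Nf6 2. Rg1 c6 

  a b c d e f g h
  ─────────────────
8│♜ ♞ ♝ ♛ ♚ ♝ · ♜│8
7│♟ ♟ · ♟ ♟ ♟ ♟ ♟│7
6│· · ♟ · · ♞ · ·│6
5│· · · · · · · ·│5
4│· · · · · · · ·│4
3│· · · · · ♘ · ·│3
2│♙ ♙ ♙ ♙ ♙ ♙ ♙ ♙│2
1│♖ ♘ ♗ ♕ ♔ ♗ ♖ ·│1
  ─────────────────
  a b c d e f g h

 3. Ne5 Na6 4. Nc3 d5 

  a b c d e f g h
  ─────────────────
8│♜ · ♝ ♛ ♚ ♝ · ♜│8
7│♟ ♟ · · ♟ ♟ ♟ ♟│7
6│♞ · ♟ · · ♞ · ·│6
5│· · · ♟ ♘ · · ·│5
4│· · · · · · · ·│4
3│· · ♘ · · · · ·│3
2│♙ ♙ ♙ ♙ ♙ ♙ ♙ ♙│2
1│♖ · ♗ ♕ ♔ ♗ ♖ ·│1
  ─────────────────
  a b c d e f g h

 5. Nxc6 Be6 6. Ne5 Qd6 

  a b c d e f g h
  ─────────────────
8│♜ · · · ♚ ♝ · ♜│8
7│♟ ♟ · · ♟ ♟ ♟ ♟│7
6│♞ · · ♛ ♝ ♞ · ·│6
5│· · · ♟ ♘ · · ·│5
4│· · · · · · · ·│4
3│· · ♘ · · · · ·│3
2│♙ ♙ ♙ ♙ ♙ ♙ ♙ ♙│2
1│♖ · ♗ ♕ ♔ ♗ ♖ ·│1
  ─────────────────
  a b c d e f g h

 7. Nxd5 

  a b c d e f g h
  ─────────────────
8│♜ · · · ♚ ♝ · ♜│8
7│♟ ♟ · · ♟ ♟ ♟ ♟│7
6│♞ · · ♛ ♝ ♞ · ·│6
5│· · · ♘ ♘ · · ·│5
4│· · · · · · · ·│4
3│· · · · · · · ·│3
2│♙ ♙ ♙ ♙ ♙ ♙ ♙ ♙│2
1│♖ · ♗ ♕ ♔ ♗ ♖ ·│1
  ─────────────────
  a b c d e f g h


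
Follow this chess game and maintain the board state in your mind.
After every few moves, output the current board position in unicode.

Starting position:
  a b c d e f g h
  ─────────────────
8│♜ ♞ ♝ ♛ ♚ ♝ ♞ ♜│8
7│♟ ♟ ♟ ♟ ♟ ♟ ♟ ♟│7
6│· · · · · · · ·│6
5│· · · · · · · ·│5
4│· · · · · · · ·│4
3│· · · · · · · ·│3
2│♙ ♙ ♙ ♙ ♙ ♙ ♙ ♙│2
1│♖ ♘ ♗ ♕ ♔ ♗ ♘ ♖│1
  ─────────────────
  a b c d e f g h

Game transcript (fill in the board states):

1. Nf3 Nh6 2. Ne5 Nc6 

  a b c d e f g h
  ─────────────────
8│♜ · ♝ ♛ ♚ ♝ · ♜│8
7│♟ ♟ ♟ ♟ ♟ ♟ ♟ ♟│7
6│· · ♞ · · · · ♞│6
5│· · · · ♘ · · ·│5
4│· · · · · · · ·│4
3│· · · · · · · ·│3
2│♙ ♙ ♙ ♙ ♙ ♙ ♙ ♙│2
1│♖ ♘ ♗ ♕ ♔ ♗ · ♖│1
  ─────────────────
  a b c d e f g h

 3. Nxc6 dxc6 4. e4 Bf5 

  a b c d e f g h
  ─────────────────
8│♜ · · ♛ ♚ ♝ · ♜│8
7│♟ ♟ ♟ · ♟ ♟ ♟ ♟│7
6│· · ♟ · · · · ♞│6
5│· · · · · ♝ · ·│5
4│· · · · ♙ · · ·│4
3│· · · · · · · ·│3
2│♙ ♙ ♙ ♙ · ♙ ♙ ♙│2
1│♖ ♘ ♗ ♕ ♔ ♗ · ♖│1
  ─────────────────
  a b c d e f g h

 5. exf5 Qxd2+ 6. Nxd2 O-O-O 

  a b c d e f g h
  ─────────────────
8│· · ♚ ♜ · ♝ · ♜│8
7│♟ ♟ ♟ · ♟ ♟ ♟ ♟│7
6│· · ♟ · · · · ♞│6
5│· · · · · ♙ · ·│5
4│· · · · · · · ·│4
3│· · · · · · · ·│3
2│♙ ♙ ♙ ♘ · ♙ ♙ ♙│2
1│♖ · ♗ ♕ ♔ ♗ · ♖│1
  ─────────────────
  a b c d e f g h

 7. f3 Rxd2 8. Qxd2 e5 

  a b c d e f g h
  ─────────────────
8│· · ♚ · · ♝ · ♜│8
7│♟ ♟ ♟ · · ♟ ♟ ♟│7
6│· · ♟ · · · · ♞│6
5│· · · · ♟ ♙ · ·│5
4│· · · · · · · ·│4
3│· · · · · ♙ · ·│3
2│♙ ♙ ♙ ♕ · · ♙ ♙│2
1│♖ · ♗ · ♔ ♗ · ♖│1
  ─────────────────
  a b c d e f g h



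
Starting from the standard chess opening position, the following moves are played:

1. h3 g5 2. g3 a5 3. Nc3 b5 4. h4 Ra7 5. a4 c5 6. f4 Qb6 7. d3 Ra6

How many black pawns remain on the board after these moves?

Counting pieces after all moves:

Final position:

  a b c d e f g h
  ─────────────────
8│· ♞ ♝ · ♚ ♝ ♞ ♜│8
7│· · · ♟ ♟ ♟ · ♟│7
6│♜ ♛ · · · · · ·│6
5│♟ ♟ ♟ · · · ♟ ·│5
4│♙ · · · · ♙ · ♙│4
3│· · ♘ ♙ · · ♙ ·│3
2│· ♙ ♙ · ♙ · · ·│2
1│♖ · ♗ ♕ ♔ ♗ ♘ ♖│1
  ─────────────────
  a b c d e f g h


8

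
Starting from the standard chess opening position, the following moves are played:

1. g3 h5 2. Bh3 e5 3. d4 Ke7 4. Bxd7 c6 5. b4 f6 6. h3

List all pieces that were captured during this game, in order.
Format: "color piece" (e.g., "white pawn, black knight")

Tracking captures:
  Bxd7: captured black pawn

black pawn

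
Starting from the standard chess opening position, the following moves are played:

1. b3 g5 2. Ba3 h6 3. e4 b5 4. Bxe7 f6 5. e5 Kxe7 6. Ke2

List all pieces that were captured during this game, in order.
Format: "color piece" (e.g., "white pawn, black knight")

Tracking captures:
  Bxe7: captured black pawn
  Kxe7: captured white bishop

black pawn, white bishop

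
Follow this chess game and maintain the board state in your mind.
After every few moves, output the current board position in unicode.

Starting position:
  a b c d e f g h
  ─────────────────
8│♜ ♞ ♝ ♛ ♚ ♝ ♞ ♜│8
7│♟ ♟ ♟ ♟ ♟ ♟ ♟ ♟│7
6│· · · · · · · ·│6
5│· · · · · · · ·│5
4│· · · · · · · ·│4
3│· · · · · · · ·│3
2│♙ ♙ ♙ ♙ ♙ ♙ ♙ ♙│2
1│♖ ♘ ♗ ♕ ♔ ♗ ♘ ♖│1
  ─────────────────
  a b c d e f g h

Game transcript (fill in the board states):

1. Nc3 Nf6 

  a b c d e f g h
  ─────────────────
8│♜ ♞ ♝ ♛ ♚ ♝ · ♜│8
7│♟ ♟ ♟ ♟ ♟ ♟ ♟ ♟│7
6│· · · · · ♞ · ·│6
5│· · · · · · · ·│5
4│· · · · · · · ·│4
3│· · ♘ · · · · ·│3
2│♙ ♙ ♙ ♙ ♙ ♙ ♙ ♙│2
1│♖ · ♗ ♕ ♔ ♗ ♘ ♖│1
  ─────────────────
  a b c d e f g h

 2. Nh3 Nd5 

  a b c d e f g h
  ─────────────────
8│♜ ♞ ♝ ♛ ♚ ♝ · ♜│8
7│♟ ♟ ♟ ♟ ♟ ♟ ♟ ♟│7
6│· · · · · · · ·│6
5│· · · ♞ · · · ·│5
4│· · · · · · · ·│4
3│· · ♘ · · · · ♘│3
2│♙ ♙ ♙ ♙ ♙ ♙ ♙ ♙│2
1│♖ · ♗ ♕ ♔ ♗ · ♖│1
  ─────────────────
  a b c d e f g h

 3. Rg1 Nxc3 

  a b c d e f g h
  ─────────────────
8│♜ ♞ ♝ ♛ ♚ ♝ · ♜│8
7│♟ ♟ ♟ ♟ ♟ ♟ ♟ ♟│7
6│· · · · · · · ·│6
5│· · · · · · · ·│5
4│· · · · · · · ·│4
3│· · ♞ · · · · ♘│3
2│♙ ♙ ♙ ♙ ♙ ♙ ♙ ♙│2
1│♖ · ♗ ♕ ♔ ♗ ♖ ·│1
  ─────────────────
  a b c d e f g h

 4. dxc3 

  a b c d e f g h
  ─────────────────
8│♜ ♞ ♝ ♛ ♚ ♝ · ♜│8
7│♟ ♟ ♟ ♟ ♟ ♟ ♟ ♟│7
6│· · · · · · · ·│6
5│· · · · · · · ·│5
4│· · · · · · · ·│4
3│· · ♙ · · · · ♘│3
2│♙ ♙ ♙ · ♙ ♙ ♙ ♙│2
1│♖ · ♗ ♕ ♔ ♗ ♖ ·│1
  ─────────────────
  a b c d e f g h


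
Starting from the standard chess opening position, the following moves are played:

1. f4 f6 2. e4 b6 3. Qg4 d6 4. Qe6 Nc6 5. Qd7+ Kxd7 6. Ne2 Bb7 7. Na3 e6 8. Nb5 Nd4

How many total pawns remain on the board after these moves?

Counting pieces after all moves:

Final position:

  a b c d e f g h
  ─────────────────
8│♜ · · ♛ · ♝ ♞ ♜│8
7│♟ ♝ ♟ ♚ · · ♟ ♟│7
6│· ♟ · ♟ ♟ ♟ · ·│6
5│· ♘ · · · · · ·│5
4│· · · ♞ ♙ ♙ · ·│4
3│· · · · · · · ·│3
2│♙ ♙ ♙ ♙ ♘ · ♙ ♙│2
1│♖ · ♗ · ♔ ♗ · ♖│1
  ─────────────────
  a b c d e f g h


16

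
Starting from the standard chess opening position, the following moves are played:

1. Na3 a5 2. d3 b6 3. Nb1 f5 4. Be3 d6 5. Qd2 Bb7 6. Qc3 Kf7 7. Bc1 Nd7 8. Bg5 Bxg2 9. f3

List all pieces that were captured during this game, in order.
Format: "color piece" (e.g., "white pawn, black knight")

Tracking captures:
  Bxg2: captured white pawn

white pawn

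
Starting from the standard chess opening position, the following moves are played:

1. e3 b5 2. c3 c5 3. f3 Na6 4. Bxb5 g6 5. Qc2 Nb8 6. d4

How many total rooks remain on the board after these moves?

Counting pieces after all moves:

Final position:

  a b c d e f g h
  ─────────────────
8│♜ ♞ ♝ ♛ ♚ ♝ ♞ ♜│8
7│♟ · · ♟ ♟ ♟ · ♟│7
6│· · · · · · ♟ ·│6
5│· ♗ ♟ · · · · ·│5
4│· · · ♙ · · · ·│4
3│· · ♙ · ♙ ♙ · ·│3
2│♙ ♙ ♕ · · · ♙ ♙│2
1│♖ ♘ ♗ · ♔ · ♘ ♖│1
  ─────────────────
  a b c d e f g h


4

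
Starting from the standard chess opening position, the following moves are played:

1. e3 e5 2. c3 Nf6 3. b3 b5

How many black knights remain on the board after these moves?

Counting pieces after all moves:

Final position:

  a b c d e f g h
  ─────────────────
8│♜ ♞ ♝ ♛ ♚ ♝ · ♜│8
7│♟ · ♟ ♟ · ♟ ♟ ♟│7
6│· · · · · ♞ · ·│6
5│· ♟ · · ♟ · · ·│5
4│· · · · · · · ·│4
3│· ♙ ♙ · ♙ · · ·│3
2│♙ · · ♙ · ♙ ♙ ♙│2
1│♖ ♘ ♗ ♕ ♔ ♗ ♘ ♖│1
  ─────────────────
  a b c d e f g h


2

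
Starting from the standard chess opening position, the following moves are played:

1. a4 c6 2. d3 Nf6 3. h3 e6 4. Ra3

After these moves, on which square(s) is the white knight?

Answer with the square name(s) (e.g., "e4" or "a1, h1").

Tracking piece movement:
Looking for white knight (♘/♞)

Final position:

  a b c d e f g h
  ─────────────────
8│♜ ♞ ♝ ♛ ♚ ♝ · ♜│8
7│♟ ♟ · ♟ · ♟ ♟ ♟│7
6│· · ♟ · ♟ ♞ · ·│6
5│· · · · · · · ·│5
4│♙ · · · · · · ·│4
3│♖ · · ♙ · · · ♙│3
2│· ♙ ♙ · ♙ ♙ ♙ ·│2
1│· ♘ ♗ ♕ ♔ ♗ ♘ ♖│1
  ─────────────────
  a b c d e f g h


b1, g1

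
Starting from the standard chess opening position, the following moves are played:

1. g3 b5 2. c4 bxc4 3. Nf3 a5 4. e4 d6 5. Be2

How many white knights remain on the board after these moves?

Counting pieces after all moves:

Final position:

  a b c d e f g h
  ─────────────────
8│♜ ♞ ♝ ♛ ♚ ♝ ♞ ♜│8
7│· · ♟ · ♟ ♟ ♟ ♟│7
6│· · · ♟ · · · ·│6
5│♟ · · · · · · ·│5
4│· · ♟ · ♙ · · ·│4
3│· · · · · ♘ ♙ ·│3
2│♙ ♙ · ♙ ♗ ♙ · ♙│2
1│♖ ♘ ♗ ♕ ♔ · · ♖│1
  ─────────────────
  a b c d e f g h


2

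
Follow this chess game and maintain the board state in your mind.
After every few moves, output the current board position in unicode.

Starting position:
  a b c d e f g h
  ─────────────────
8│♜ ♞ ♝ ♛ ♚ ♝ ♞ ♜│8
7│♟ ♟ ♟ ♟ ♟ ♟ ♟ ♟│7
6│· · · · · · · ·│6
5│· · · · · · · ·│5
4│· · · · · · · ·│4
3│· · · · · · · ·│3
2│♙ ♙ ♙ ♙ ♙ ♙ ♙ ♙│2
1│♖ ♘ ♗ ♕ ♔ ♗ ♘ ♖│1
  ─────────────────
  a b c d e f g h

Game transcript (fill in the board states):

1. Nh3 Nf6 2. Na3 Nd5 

  a b c d e f g h
  ─────────────────
8│♜ ♞ ♝ ♛ ♚ ♝ · ♜│8
7│♟ ♟ ♟ ♟ ♟ ♟ ♟ ♟│7
6│· · · · · · · ·│6
5│· · · ♞ · · · ·│5
4│· · · · · · · ·│4
3│♘ · · · · · · ♘│3
2│♙ ♙ ♙ ♙ ♙ ♙ ♙ ♙│2
1│♖ · ♗ ♕ ♔ ♗ · ♖│1
  ─────────────────
  a b c d e f g h

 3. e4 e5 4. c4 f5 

  a b c d e f g h
  ─────────────────
8│♜ ♞ ♝ ♛ ♚ ♝ · ♜│8
7│♟ ♟ ♟ ♟ · · ♟ ♟│7
6│· · · · · · · ·│6
5│· · · ♞ ♟ ♟ · ·│5
4│· · ♙ · ♙ · · ·│4
3│♘ · · · · · · ♘│3
2│♙ ♙ · ♙ · ♙ ♙ ♙│2
1│♖ · ♗ ♕ ♔ ♗ · ♖│1
  ─────────────────
  a b c d e f g h

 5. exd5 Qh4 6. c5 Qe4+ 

  a b c d e f g h
  ─────────────────
8│♜ ♞ ♝ · ♚ ♝ · ♜│8
7│♟ ♟ ♟ ♟ · · ♟ ♟│7
6│· · · · · · · ·│6
5│· · ♙ ♙ ♟ ♟ · ·│5
4│· · · · ♛ · · ·│4
3│♘ · · · · · · ♘│3
2│♙ ♙ · ♙ · ♙ ♙ ♙│2
1│♖ · ♗ ♕ ♔ ♗ · ♖│1
  ─────────────────
  a b c d e f g h

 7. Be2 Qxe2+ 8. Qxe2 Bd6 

  a b c d e f g h
  ─────────────────
8│♜ ♞ ♝ · ♚ · · ♜│8
7│♟ ♟ ♟ ♟ · · ♟ ♟│7
6│· · · ♝ · · · ·│6
5│· · ♙ ♙ ♟ ♟ · ·│5
4│· · · · · · · ·│4
3│♘ · · · · · · ♘│3
2│♙ ♙ · ♙ ♕ ♙ ♙ ♙│2
1│♖ · ♗ · ♔ · · ♖│1
  ─────────────────
  a b c d e f g h



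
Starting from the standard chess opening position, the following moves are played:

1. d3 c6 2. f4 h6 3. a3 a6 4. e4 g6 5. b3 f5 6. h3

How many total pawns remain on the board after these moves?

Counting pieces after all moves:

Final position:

  a b c d e f g h
  ─────────────────
8│♜ ♞ ♝ ♛ ♚ ♝ ♞ ♜│8
7│· ♟ · ♟ ♟ · · ·│7
6│♟ · ♟ · · · ♟ ♟│6
5│· · · · · ♟ · ·│5
4│· · · · ♙ ♙ · ·│4
3│♙ ♙ · ♙ · · · ♙│3
2│· · ♙ · · · ♙ ·│2
1│♖ ♘ ♗ ♕ ♔ ♗ ♘ ♖│1
  ─────────────────
  a b c d e f g h


16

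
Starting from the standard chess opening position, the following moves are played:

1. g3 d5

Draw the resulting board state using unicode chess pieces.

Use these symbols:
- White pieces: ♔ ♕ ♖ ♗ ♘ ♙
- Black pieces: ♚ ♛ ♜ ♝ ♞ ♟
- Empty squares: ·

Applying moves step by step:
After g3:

♜ ♞ ♝ ♛ ♚ ♝ ♞ ♜
♟ ♟ ♟ ♟ ♟ ♟ ♟ ♟
· · · · · · · ·
· · · · · · · ·
· · · · · · · ·
· · · · · · ♙ ·
♙ ♙ ♙ ♙ ♙ ♙ · ♙
♖ ♘ ♗ ♕ ♔ ♗ ♘ ♖


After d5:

♜ ♞ ♝ ♛ ♚ ♝ ♞ ♜
♟ ♟ ♟ · ♟ ♟ ♟ ♟
· · · · · · · ·
· · · ♟ · · · ·
· · · · · · · ·
· · · · · · ♙ ·
♙ ♙ ♙ ♙ ♙ ♙ · ♙
♖ ♘ ♗ ♕ ♔ ♗ ♘ ♖



  a b c d e f g h
  ─────────────────
8│♜ ♞ ♝ ♛ ♚ ♝ ♞ ♜│8
7│♟ ♟ ♟ · ♟ ♟ ♟ ♟│7
6│· · · · · · · ·│6
5│· · · ♟ · · · ·│5
4│· · · · · · · ·│4
3│· · · · · · ♙ ·│3
2│♙ ♙ ♙ ♙ ♙ ♙ · ♙│2
1│♖ ♘ ♗ ♕ ♔ ♗ ♘ ♖│1
  ─────────────────
  a b c d e f g h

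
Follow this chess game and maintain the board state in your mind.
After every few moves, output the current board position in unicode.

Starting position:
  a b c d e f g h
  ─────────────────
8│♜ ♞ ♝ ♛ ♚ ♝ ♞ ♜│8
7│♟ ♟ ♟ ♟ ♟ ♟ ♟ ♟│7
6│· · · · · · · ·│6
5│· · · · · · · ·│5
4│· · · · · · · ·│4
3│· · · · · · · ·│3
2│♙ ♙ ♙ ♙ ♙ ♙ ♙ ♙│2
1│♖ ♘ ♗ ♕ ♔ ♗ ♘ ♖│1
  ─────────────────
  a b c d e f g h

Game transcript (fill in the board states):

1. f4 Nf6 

  a b c d e f g h
  ─────────────────
8│♜ ♞ ♝ ♛ ♚ ♝ · ♜│8
7│♟ ♟ ♟ ♟ ♟ ♟ ♟ ♟│7
6│· · · · · ♞ · ·│6
5│· · · · · · · ·│5
4│· · · · · ♙ · ·│4
3│· · · · · · · ·│3
2│♙ ♙ ♙ ♙ ♙ · ♙ ♙│2
1│♖ ♘ ♗ ♕ ♔ ♗ ♘ ♖│1
  ─────────────────
  a b c d e f g h

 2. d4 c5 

  a b c d e f g h
  ─────────────────
8│♜ ♞ ♝ ♛ ♚ ♝ · ♜│8
7│♟ ♟ · ♟ ♟ ♟ ♟ ♟│7
6│· · · · · ♞ · ·│6
5│· · ♟ · · · · ·│5
4│· · · ♙ · ♙ · ·│4
3│· · · · · · · ·│3
2│♙ ♙ ♙ · ♙ · ♙ ♙│2
1│♖ ♘ ♗ ♕ ♔ ♗ ♘ ♖│1
  ─────────────────
  a b c d e f g h

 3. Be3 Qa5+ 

  a b c d e f g h
  ─────────────────
8│♜ ♞ ♝ · ♚ ♝ · ♜│8
7│♟ ♟ · ♟ ♟ ♟ ♟ ♟│7
6│· · · · · ♞ · ·│6
5│♛ · ♟ · · · · ·│5
4│· · · ♙ · ♙ · ·│4
3│· · · · ♗ · · ·│3
2│♙ ♙ ♙ · ♙ · ♙ ♙│2
1│♖ ♘ · ♕ ♔ ♗ ♘ ♖│1
  ─────────────────
  a b c d e f g h



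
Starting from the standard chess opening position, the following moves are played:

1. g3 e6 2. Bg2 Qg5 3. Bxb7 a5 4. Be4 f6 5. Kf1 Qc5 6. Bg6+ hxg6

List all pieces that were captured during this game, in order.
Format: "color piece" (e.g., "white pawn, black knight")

Tracking captures:
  Bxb7: captured black pawn
  hxg6: captured white bishop

black pawn, white bishop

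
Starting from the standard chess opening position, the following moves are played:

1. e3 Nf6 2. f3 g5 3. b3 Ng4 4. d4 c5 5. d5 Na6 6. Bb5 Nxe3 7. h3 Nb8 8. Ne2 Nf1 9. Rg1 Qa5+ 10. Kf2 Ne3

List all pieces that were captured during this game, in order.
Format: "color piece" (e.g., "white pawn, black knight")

Tracking captures:
  Nxe3: captured white pawn

white pawn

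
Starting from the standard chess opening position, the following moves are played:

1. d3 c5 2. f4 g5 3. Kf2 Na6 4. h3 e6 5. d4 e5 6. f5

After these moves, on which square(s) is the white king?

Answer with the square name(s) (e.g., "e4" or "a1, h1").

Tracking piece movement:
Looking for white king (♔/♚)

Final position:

  a b c d e f g h
  ─────────────────
8│♜ · ♝ ♛ ♚ ♝ ♞ ♜│8
7│♟ ♟ · ♟ · ♟ · ♟│7
6│♞ · · · · · · ·│6
5│· · ♟ · ♟ ♙ ♟ ·│5
4│· · · ♙ · · · ·│4
3│· · · · · · · ♙│3
2│♙ ♙ ♙ · ♙ ♔ ♙ ·│2
1│♖ ♘ ♗ ♕ · ♗ ♘ ♖│1
  ─────────────────
  a b c d e f g h


f2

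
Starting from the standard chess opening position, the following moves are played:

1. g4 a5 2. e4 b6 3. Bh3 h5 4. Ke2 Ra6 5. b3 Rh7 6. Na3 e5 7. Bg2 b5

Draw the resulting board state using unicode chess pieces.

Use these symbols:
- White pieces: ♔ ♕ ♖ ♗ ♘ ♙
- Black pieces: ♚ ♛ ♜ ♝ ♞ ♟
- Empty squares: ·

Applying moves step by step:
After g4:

♜ ♞ ♝ ♛ ♚ ♝ ♞ ♜
♟ ♟ ♟ ♟ ♟ ♟ ♟ ♟
· · · · · · · ·
· · · · · · · ·
· · · · · · ♙ ·
· · · · · · · ·
♙ ♙ ♙ ♙ ♙ ♙ · ♙
♖ ♘ ♗ ♕ ♔ ♗ ♘ ♖


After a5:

♜ ♞ ♝ ♛ ♚ ♝ ♞ ♜
· ♟ ♟ ♟ ♟ ♟ ♟ ♟
· · · · · · · ·
♟ · · · · · · ·
· · · · · · ♙ ·
· · · · · · · ·
♙ ♙ ♙ ♙ ♙ ♙ · ♙
♖ ♘ ♗ ♕ ♔ ♗ ♘ ♖


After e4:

♜ ♞ ♝ ♛ ♚ ♝ ♞ ♜
· ♟ ♟ ♟ ♟ ♟ ♟ ♟
· · · · · · · ·
♟ · · · · · · ·
· · · · ♙ · ♙ ·
· · · · · · · ·
♙ ♙ ♙ ♙ · ♙ · ♙
♖ ♘ ♗ ♕ ♔ ♗ ♘ ♖


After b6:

♜ ♞ ♝ ♛ ♚ ♝ ♞ ♜
· · ♟ ♟ ♟ ♟ ♟ ♟
· ♟ · · · · · ·
♟ · · · · · · ·
· · · · ♙ · ♙ ·
· · · · · · · ·
♙ ♙ ♙ ♙ · ♙ · ♙
♖ ♘ ♗ ♕ ♔ ♗ ♘ ♖


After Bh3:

♜ ♞ ♝ ♛ ♚ ♝ ♞ ♜
· · ♟ ♟ ♟ ♟ ♟ ♟
· ♟ · · · · · ·
♟ · · · · · · ·
· · · · ♙ · ♙ ·
· · · · · · · ♗
♙ ♙ ♙ ♙ · ♙ · ♙
♖ ♘ ♗ ♕ ♔ · ♘ ♖


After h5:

♜ ♞ ♝ ♛ ♚ ♝ ♞ ♜
· · ♟ ♟ ♟ ♟ ♟ ·
· ♟ · · · · · ·
♟ · · · · · · ♟
· · · · ♙ · ♙ ·
· · · · · · · ♗
♙ ♙ ♙ ♙ · ♙ · ♙
♖ ♘ ♗ ♕ ♔ · ♘ ♖


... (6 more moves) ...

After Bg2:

· ♞ ♝ ♛ ♚ ♝ ♞ ·
· · ♟ ♟ · ♟ ♟ ♜
♜ ♟ · · · · · ·
♟ · · · ♟ · · ♟
· · · · ♙ · ♙ ·
♘ ♙ · · · · · ·
♙ · ♙ ♙ ♔ ♙ ♗ ♙
♖ · ♗ ♕ · · ♘ ♖


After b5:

· ♞ ♝ ♛ ♚ ♝ ♞ ·
· · ♟ ♟ · ♟ ♟ ♜
♜ · · · · · · ·
♟ ♟ · · ♟ · · ♟
· · · · ♙ · ♙ ·
♘ ♙ · · · · · ·
♙ · ♙ ♙ ♔ ♙ ♗ ♙
♖ · ♗ ♕ · · ♘ ♖



  a b c d e f g h
  ─────────────────
8│· ♞ ♝ ♛ ♚ ♝ ♞ ·│8
7│· · ♟ ♟ · ♟ ♟ ♜│7
6│♜ · · · · · · ·│6
5│♟ ♟ · · ♟ · · ♟│5
4│· · · · ♙ · ♙ ·│4
3│♘ ♙ · · · · · ·│3
2│♙ · ♙ ♙ ♔ ♙ ♗ ♙│2
1│♖ · ♗ ♕ · · ♘ ♖│1
  ─────────────────
  a b c d e f g h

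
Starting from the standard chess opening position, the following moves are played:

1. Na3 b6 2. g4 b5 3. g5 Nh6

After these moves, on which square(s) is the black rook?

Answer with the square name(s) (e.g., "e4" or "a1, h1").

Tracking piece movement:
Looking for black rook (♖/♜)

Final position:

  a b c d e f g h
  ─────────────────
8│♜ ♞ ♝ ♛ ♚ ♝ · ♜│8
7│♟ · ♟ ♟ ♟ ♟ ♟ ♟│7
6│· · · · · · · ♞│6
5│· ♟ · · · · ♙ ·│5
4│· · · · · · · ·│4
3│♘ · · · · · · ·│3
2│♙ ♙ ♙ ♙ ♙ ♙ · ♙│2
1│♖ · ♗ ♕ ♔ ♗ ♘ ♖│1
  ─────────────────
  a b c d e f g h


a8, h8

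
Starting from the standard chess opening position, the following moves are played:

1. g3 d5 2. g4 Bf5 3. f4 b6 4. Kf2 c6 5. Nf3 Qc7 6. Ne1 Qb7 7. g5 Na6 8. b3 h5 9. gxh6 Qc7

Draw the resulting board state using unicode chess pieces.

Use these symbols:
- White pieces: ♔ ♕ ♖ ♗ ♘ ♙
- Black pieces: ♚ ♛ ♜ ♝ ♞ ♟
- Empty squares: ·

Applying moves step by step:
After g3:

♜ ♞ ♝ ♛ ♚ ♝ ♞ ♜
♟ ♟ ♟ ♟ ♟ ♟ ♟ ♟
· · · · · · · ·
· · · · · · · ·
· · · · · · · ·
· · · · · · ♙ ·
♙ ♙ ♙ ♙ ♙ ♙ · ♙
♖ ♘ ♗ ♕ ♔ ♗ ♘ ♖


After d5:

♜ ♞ ♝ ♛ ♚ ♝ ♞ ♜
♟ ♟ ♟ · ♟ ♟ ♟ ♟
· · · · · · · ·
· · · ♟ · · · ·
· · · · · · · ·
· · · · · · ♙ ·
♙ ♙ ♙ ♙ ♙ ♙ · ♙
♖ ♘ ♗ ♕ ♔ ♗ ♘ ♖


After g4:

♜ ♞ ♝ ♛ ♚ ♝ ♞ ♜
♟ ♟ ♟ · ♟ ♟ ♟ ♟
· · · · · · · ·
· · · ♟ · · · ·
· · · · · · ♙ ·
· · · · · · · ·
♙ ♙ ♙ ♙ ♙ ♙ · ♙
♖ ♘ ♗ ♕ ♔ ♗ ♘ ♖


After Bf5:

♜ ♞ · ♛ ♚ ♝ ♞ ♜
♟ ♟ ♟ · ♟ ♟ ♟ ♟
· · · · · · · ·
· · · ♟ · ♝ · ·
· · · · · · ♙ ·
· · · · · · · ·
♙ ♙ ♙ ♙ ♙ ♙ · ♙
♖ ♘ ♗ ♕ ♔ ♗ ♘ ♖


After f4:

♜ ♞ · ♛ ♚ ♝ ♞ ♜
♟ ♟ ♟ · ♟ ♟ ♟ ♟
· · · · · · · ·
· · · ♟ · ♝ · ·
· · · · · ♙ ♙ ·
· · · · · · · ·
♙ ♙ ♙ ♙ ♙ · · ♙
♖ ♘ ♗ ♕ ♔ ♗ ♘ ♖


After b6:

♜ ♞ · ♛ ♚ ♝ ♞ ♜
♟ · ♟ · ♟ ♟ ♟ ♟
· ♟ · · · · · ·
· · · ♟ · ♝ · ·
· · · · · ♙ ♙ ·
· · · · · · · ·
♙ ♙ ♙ ♙ ♙ · · ♙
♖ ♘ ♗ ♕ ♔ ♗ ♘ ♖


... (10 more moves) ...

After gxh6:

♜ · · · ♚ ♝ ♞ ♜
♟ ♛ · · ♟ ♟ ♟ ·
♞ ♟ ♟ · · · · ♙
· · · ♟ · ♝ · ·
· · · · · ♙ · ·
· ♙ · · · · · ·
♙ · ♙ ♙ ♙ ♔ · ♙
♖ ♘ ♗ ♕ ♘ ♗ · ♖


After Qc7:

♜ · · · ♚ ♝ ♞ ♜
♟ · ♛ · ♟ ♟ ♟ ·
♞ ♟ ♟ · · · · ♙
· · · ♟ · ♝ · ·
· · · · · ♙ · ·
· ♙ · · · · · ·
♙ · ♙ ♙ ♙ ♔ · ♙
♖ ♘ ♗ ♕ ♘ ♗ · ♖



  a b c d e f g h
  ─────────────────
8│♜ · · · ♚ ♝ ♞ ♜│8
7│♟ · ♛ · ♟ ♟ ♟ ·│7
6│♞ ♟ ♟ · · · · ♙│6
5│· · · ♟ · ♝ · ·│5
4│· · · · · ♙ · ·│4
3│· ♙ · · · · · ·│3
2│♙ · ♙ ♙ ♙ ♔ · ♙│2
1│♖ ♘ ♗ ♕ ♘ ♗ · ♖│1
  ─────────────────
  a b c d e f g h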